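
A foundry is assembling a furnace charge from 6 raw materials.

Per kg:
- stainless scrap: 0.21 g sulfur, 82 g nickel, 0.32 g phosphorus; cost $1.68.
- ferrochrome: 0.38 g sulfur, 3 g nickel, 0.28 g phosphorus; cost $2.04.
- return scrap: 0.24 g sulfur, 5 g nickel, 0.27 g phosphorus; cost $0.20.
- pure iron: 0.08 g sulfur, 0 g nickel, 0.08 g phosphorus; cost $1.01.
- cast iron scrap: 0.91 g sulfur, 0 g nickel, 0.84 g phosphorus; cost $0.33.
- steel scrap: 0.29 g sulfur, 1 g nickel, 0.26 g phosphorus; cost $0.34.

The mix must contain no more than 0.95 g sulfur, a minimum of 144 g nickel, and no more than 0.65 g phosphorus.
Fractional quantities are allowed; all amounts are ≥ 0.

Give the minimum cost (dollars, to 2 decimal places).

$2.95

Let x1 = kg of stainless scrap, x2 = kg of ferrochrome, x3 = kg of return scrap, x4 = kg of pure iron, x5 = kg of cast iron scrap, x6 = kg of steel scrap.
min 1.68x1 + 2.04x2 + 0.2x3 + 1.01x4 + 0.33x5 + 0.34x6 subject to:
  0.21x1 + 0.38x2 + 0.24x3 + 0.08x4 + 0.91x5 + 0.29x6 ≤ 0.95   (sulfur)
  82x1 + 3x2 + 5x3 + 1x6 ≥ 144   (nickel)
  0.32x1 + 0.28x2 + 0.27x3 + 0.08x4 + 0.84x5 + 0.26x6 ≤ 0.65   (phosphorus)
  x1, x2, x3, x4, x5, x6 ≥ 0.
At the optimum only stainless scrap is positive (ferrochrome, return scrap, pure iron, cast iron scrap, steel scrap = 0). Binding constraint: nickel.
Optimal quantities: stainless scrap = 1.756 kg.
Hence cost = 1.68·1.756 = $2.9501.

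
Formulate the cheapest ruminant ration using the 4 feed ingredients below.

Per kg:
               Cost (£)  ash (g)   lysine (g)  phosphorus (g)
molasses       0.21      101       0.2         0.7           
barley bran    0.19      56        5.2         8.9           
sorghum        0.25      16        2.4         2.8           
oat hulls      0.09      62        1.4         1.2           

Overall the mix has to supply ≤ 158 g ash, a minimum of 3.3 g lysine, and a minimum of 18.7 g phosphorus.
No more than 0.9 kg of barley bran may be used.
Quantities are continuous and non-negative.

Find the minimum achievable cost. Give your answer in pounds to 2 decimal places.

This is a linear program. Let x1 = kg of molasses, x2 = kg of barley bran, x3 = kg of sorghum, x4 = kg of oat hulls.
Minimise 0.21x1 + 0.19x2 + 0.25x3 + 0.09x4 with:
  101x1 + 56x2 + 16x3 + 62x4 ≤ 158   (ash)
  0.2x1 + 5.2x2 + 2.4x3 + 1.4x4 ≥ 3.3   (lysine)
  0.7x1 + 8.9x2 + 2.8x3 + 1.2x4 ≥ 18.7   (phosphorus)
  x2 ≤ 0.9
  x1, x2, x3, x4 ≥ 0.
At the optimum only barley bran, sorghum, oat hulls are positive (molasses = 0). The ash, phosphorus, the barley bran cap requirements are met with equality.
Solving gives x2 = 0.9, x3 = 3.456, x4 = 0.8435.
Objective = 0.19·0.9 + 0.25·3.456 + 0.09·0.8435 = 1.1109.

£1.11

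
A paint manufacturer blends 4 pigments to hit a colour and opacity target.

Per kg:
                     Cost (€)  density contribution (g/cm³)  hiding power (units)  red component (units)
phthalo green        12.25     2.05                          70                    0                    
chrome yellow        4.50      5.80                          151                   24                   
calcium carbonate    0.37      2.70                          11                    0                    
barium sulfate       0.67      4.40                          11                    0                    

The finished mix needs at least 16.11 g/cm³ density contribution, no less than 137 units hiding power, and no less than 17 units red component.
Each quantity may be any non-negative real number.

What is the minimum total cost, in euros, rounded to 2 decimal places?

Set it up as a linear program. Let x1 = kg of phthalo green, x2 = kg of chrome yellow, x3 = kg of calcium carbonate, x4 = kg of barium sulfate.
Minimize 12.25x1 + 4.5x2 + 0.37x3 + 0.67x4 with:
  2.05x1 + 5.8x2 + 2.7x3 + 4.4x4 ≥ 16.11   (density contribution)
  70x1 + 151x2 + 11x3 + 11x4 ≥ 137   (hiding power)
  24x2 ≥ 17   (red component)
  x1, x2, x3, x4 ≥ 0.
The cheapest feasible vertex uses only chrome yellow, calcium carbonate; phthalo green, barium sulfate are not used. Binding constraints: density contribution and red component.
Solving gives x2 = 0.7083, x3 = 4.445.
Objective = 4.5·0.7083 + 0.37·4.445 = 4.8320.

€4.83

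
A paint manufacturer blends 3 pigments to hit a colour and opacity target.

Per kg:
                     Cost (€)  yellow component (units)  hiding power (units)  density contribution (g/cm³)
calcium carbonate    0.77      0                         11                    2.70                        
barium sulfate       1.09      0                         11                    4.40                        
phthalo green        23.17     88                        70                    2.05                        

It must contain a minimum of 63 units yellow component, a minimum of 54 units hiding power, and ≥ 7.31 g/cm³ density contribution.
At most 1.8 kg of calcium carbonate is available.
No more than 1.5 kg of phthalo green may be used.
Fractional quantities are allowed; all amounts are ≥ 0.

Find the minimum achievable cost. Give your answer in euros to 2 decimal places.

€18.03

Set it up as a linear program. Let x1 = kg of calcium carbonate, x2 = kg of barium sulfate, x3 = kg of phthalo green.
min 0.77x1 + 1.09x2 + 23.17x3 with:
  88x3 ≥ 63   (yellow component)
  11x1 + 11x2 + 70x3 ≥ 54   (hiding power)
  2.7x1 + 4.4x2 + 2.05x3 ≥ 7.31   (density contribution)
  x1 ≤ 1.8
  x3 ≤ 1.5
  x1, x2, x3 ≥ 0.
The minimum-cost mix takes nothing from calcium carbonate — only barium sulfate, phthalo green. Binding constraints: yellow component and density contribution.
Solving gives x2 = 1.328, x3 = 0.7159.
Hence cost = 1.09·1.328 + 23.17·0.7159 = €18.0349.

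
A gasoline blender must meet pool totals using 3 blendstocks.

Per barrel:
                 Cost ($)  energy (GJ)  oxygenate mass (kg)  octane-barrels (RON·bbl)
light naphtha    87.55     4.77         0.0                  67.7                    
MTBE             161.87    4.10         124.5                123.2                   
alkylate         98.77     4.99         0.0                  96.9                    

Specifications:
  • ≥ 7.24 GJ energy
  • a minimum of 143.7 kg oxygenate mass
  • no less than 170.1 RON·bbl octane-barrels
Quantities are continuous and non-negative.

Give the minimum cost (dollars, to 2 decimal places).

$232.86

This is a linear program. Let x1 = barrels of light naphtha, x2 = barrels of MTBE, x3 = barrels of alkylate.
min 87.55x1 + 161.87x2 + 98.77x3 with:
  4.77x1 + 4.1x2 + 4.99x3 ≥ 7.24   (energy)
  124.5x2 ≥ 143.7   (oxygenate mass)
  67.7x1 + 123.2x2 + 96.9x3 ≥ 170.1   (octane-barrels)
  x1, x2, x3 ≥ 0.
The cheapest feasible vertex uses only light naphtha, MTBE; alkylate is not used. There the energy and oxygenate mass constraints are tight.
That vertex is x1 = 0.52573, x2 = 1.1542.
Cost = 87.55·0.52573 + 161.87·1.1542 = 232.8580.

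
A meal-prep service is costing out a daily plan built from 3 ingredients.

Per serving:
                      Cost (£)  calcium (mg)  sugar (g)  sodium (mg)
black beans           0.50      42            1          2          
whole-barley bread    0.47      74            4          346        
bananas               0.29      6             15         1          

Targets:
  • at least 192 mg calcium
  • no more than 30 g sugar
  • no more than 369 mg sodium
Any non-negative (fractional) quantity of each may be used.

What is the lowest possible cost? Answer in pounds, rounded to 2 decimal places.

Let x1 = servings of black beans, x2 = servings of whole-barley bread, x3 = servings of bananas.
Minimize 0.5x1 + 0.47x2 + 0.29x3 subject to:
  42x1 + 74x2 + 6x3 ≥ 192   (calcium)
  1x1 + 4x2 + 15x3 ≤ 30   (sugar)
  2x1 + 346x2 + 1x3 ≤ 369   (sodium)
  x1, x2, x3 ≥ 0.
The optimal basis is {black beans, whole-barley bread}; bananas drops out. There the calcium and sodium constraints are tight.
So black beans = 2.72 servings, whole-barley bread = 1.051 servings.
Objective = 0.5·2.72 + 0.47·1.051 = 1.8540.

£1.85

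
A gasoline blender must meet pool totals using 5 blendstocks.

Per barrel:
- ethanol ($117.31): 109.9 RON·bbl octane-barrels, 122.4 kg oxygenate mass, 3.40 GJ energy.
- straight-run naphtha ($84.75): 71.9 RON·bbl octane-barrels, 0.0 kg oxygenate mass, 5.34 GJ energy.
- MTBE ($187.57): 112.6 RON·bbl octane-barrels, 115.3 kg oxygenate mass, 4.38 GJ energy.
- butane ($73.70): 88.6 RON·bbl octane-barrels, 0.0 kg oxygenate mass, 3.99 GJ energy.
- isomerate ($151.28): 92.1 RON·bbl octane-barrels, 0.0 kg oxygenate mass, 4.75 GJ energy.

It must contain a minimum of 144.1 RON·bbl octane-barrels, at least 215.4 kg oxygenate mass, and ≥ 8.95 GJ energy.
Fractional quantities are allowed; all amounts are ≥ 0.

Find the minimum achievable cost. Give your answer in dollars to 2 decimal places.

$253.53

Let x1 = barrels of ethanol, x2 = barrels of straight-run naphtha, x3 = barrels of MTBE, x4 = barrels of butane, x5 = barrels of isomerate.
min 117.31x1 + 84.75x2 + 187.57x3 + 73.7x4 + 151.28x5 subject to:
  109.9x1 + 71.9x2 + 112.6x3 + 88.6x4 + 92.1x5 ≥ 144.1   (octane-barrels)
  122.4x1 + 115.3x3 ≥ 215.4   (oxygenate mass)
  3.4x1 + 5.34x2 + 4.38x3 + 3.99x4 + 4.75x5 ≥ 8.95   (energy)
  x1, x2, x3, x4, x5 ≥ 0.
The optimal basis is {ethanol, straight-run naphtha}; MTBE, butane, isomerate drop out. There the oxygenate mass and energy constraints are tight.
Optimal quantities: ethanol = 1.7598 barrels, straight-run naphtha = 0.55556 barrels.
Hence cost = 117.31·1.7598 + 84.75·0.55556 = $253.5258.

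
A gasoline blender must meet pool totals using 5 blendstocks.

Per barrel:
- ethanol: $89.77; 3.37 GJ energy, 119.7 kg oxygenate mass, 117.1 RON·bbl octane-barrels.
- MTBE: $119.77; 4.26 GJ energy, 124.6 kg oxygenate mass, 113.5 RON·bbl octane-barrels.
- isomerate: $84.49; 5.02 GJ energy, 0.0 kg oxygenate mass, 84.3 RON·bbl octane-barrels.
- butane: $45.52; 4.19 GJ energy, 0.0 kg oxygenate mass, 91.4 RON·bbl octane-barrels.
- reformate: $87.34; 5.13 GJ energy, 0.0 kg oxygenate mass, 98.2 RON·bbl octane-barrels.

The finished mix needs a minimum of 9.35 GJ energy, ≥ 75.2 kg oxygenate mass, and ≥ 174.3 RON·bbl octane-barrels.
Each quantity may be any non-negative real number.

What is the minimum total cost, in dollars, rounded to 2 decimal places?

Let x1 = barrels of ethanol, x2 = barrels of MTBE, x3 = barrels of isomerate, x4 = barrels of butane, x5 = barrels of reformate.
Minimise 89.77x1 + 119.77x2 + 84.49x3 + 45.52x4 + 87.34x5 with:
  3.37x1 + 4.26x2 + 5.02x3 + 4.19x4 + 5.13x5 ≥ 9.35   (energy)
  119.7x1 + 124.6x2 ≥ 75.2   (oxygenate mass)
  117.1x1 + 113.5x2 + 84.3x3 + 91.4x4 + 98.2x5 ≥ 174.3   (octane-barrels)
  x1, x2, x3, x4, x5 ≥ 0.
The minimum-cost mix takes nothing from MTBE, isomerate, reformate — only ethanol, butane. There the energy and oxygenate mass constraints are tight.
Optimal quantities: ethanol = 0.62824 barrels, butane = 1.7262 barrels.
Total cost: 89.77·0.62824 + 45.52·1.7262 = 134.9737.

$134.97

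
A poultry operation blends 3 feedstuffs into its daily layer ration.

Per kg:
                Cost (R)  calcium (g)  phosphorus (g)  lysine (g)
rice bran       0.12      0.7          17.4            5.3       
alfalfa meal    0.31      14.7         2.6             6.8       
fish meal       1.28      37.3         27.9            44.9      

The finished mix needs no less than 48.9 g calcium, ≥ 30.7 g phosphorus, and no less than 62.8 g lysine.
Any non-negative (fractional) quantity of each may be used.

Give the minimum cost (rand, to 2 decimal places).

Set it up as a linear program. Let x1 = kg of rice bran, x2 = kg of alfalfa meal, x3 = kg of fish meal.
Minimize 0.12x1 + 0.31x2 + 1.28x3 s.t.:
  0.7x1 + 14.7x2 + 37.3x3 ≥ 48.9   (calcium)
  17.4x1 + 2.6x2 + 27.9x3 ≥ 30.7   (phosphorus)
  5.3x1 + 6.8x2 + 44.9x3 ≥ 62.8   (lysine)
  x1, x2, x3 ≥ 0.
The optimal basis is {rice bran, fish meal}; alfalfa meal drops out. The calcium and lysine requirements are met with equality.
So rice bran = 0.8831 kg, fish meal = 1.294 kg.
Total cost: 0.12·0.8831 + 1.28·1.294 = 1.7623.

R1.76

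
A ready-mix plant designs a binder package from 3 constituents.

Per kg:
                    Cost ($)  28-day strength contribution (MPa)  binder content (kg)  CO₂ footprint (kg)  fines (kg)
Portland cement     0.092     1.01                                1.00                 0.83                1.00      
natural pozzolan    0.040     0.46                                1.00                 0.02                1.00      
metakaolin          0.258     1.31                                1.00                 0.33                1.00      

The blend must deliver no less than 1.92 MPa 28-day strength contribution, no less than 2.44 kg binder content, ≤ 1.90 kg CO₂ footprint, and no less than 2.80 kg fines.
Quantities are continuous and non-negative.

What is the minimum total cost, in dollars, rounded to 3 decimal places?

Set it up as a linear program. Let x1 = kg of Portland cement, x2 = kg of natural pozzolan, x3 = kg of metakaolin.
min 0.092x1 + 0.04x2 + 0.258x3 s.t.:
  1.01x1 + 0.46x2 + 1.31x3 ≥ 1.92   (28-day strength contribution)
  1x1 + 1x2 + 1x3 ≥ 2.44   (binder content)
  0.83x1 + 0.02x2 + 0.33x3 ≤ 1.9   (CO₂ footprint)
  1x1 + 1x2 + 1x3 ≥ 2.8   (fines)
  x1, x2, x3 ≥ 0.
At the optimum only natural pozzolan is positive (Portland cement, metakaolin = 0). There the 28-day strength contribution constraint is tight.
That vertex is x2 = 4.174.
Hence cost = 0.04·4.174 = $0.16696.

$0.167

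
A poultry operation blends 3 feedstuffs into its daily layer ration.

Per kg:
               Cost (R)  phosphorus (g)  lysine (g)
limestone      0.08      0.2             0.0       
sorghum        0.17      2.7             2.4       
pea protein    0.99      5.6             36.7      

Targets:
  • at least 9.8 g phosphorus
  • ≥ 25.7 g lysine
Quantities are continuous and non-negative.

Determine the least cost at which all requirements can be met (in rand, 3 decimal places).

R0.958

Let x1 = kg of limestone, x2 = kg of sorghum, x3 = kg of pea protein.
Minimize 0.08x1 + 0.17x2 + 0.99x3 subject to:
  0.2x1 + 2.7x2 + 5.6x3 ≥ 9.8   (phosphorus)
  2.4x2 + 36.7x3 ≥ 25.7   (lysine)
  x1, x2, x3 ≥ 0.
The cheapest feasible vertex uses only sorghum, pea protein; limestone is not used. The phosphorus and lysine requirements are met with equality.
Solving gives x2 = 2.519, x3 = 0.5356.
Hence cost = 0.17·2.519 + 0.99·0.5356 = R0.95847.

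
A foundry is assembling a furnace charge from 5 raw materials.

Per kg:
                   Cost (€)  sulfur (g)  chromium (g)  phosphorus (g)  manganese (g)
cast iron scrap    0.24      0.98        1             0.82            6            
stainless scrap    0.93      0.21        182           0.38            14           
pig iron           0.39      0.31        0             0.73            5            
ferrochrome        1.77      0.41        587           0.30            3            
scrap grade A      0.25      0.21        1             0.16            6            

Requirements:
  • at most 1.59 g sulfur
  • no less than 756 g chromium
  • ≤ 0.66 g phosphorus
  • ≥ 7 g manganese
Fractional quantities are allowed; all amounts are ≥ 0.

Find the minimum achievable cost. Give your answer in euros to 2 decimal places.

Let x1 = kg of cast iron scrap, x2 = kg of stainless scrap, x3 = kg of pig iron, x4 = kg of ferrochrome, x5 = kg of scrap grade A.
min 0.24x1 + 0.93x2 + 0.39x3 + 1.77x4 + 0.25x5 subject to:
  0.98x1 + 0.21x2 + 0.31x3 + 0.41x4 + 0.21x5 ≤ 1.59   (sulfur)
  1x1 + 182x2 + 587x4 + 1x5 ≥ 756   (chromium)
  0.82x1 + 0.38x2 + 0.73x3 + 0.3x4 + 0.16x5 ≤ 0.66   (phosphorus)
  6x1 + 14x2 + 5x3 + 3x4 + 6x5 ≥ 7   (manganese)
  x1, x2, x3, x4, x5 ≥ 0.
The optimal basis is {stainless scrap, ferrochrome}; cast iron scrap, pig iron, scrap grade A drop out. The chromium and manganese requirements are met with equality.
That vertex is x2 = 0.24, x4 = 1.214.
Objective = 0.93·0.24 + 1.77·1.214 = 2.3720.

€2.37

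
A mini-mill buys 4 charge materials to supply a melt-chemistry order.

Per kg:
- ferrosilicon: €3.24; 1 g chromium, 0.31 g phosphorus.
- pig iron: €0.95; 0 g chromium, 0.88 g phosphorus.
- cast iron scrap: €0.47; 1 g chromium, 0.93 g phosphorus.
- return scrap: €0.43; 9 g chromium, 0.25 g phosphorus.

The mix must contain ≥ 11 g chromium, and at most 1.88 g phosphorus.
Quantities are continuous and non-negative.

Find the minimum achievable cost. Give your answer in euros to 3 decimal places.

€0.526

Treat it as an LP. Let x1 = kg of ferrosilicon, x2 = kg of pig iron, x3 = kg of cast iron scrap, x4 = kg of return scrap.
min 3.24x1 + 0.95x2 + 0.47x3 + 0.43x4 with:
  1x1 + 1x3 + 9x4 ≥ 11   (chromium)
  0.31x1 + 0.88x2 + 0.93x3 + 0.25x4 ≤ 1.88   (phosphorus)
  x1, x2, x3, x4 ≥ 0.
The cheapest feasible vertex uses only return scrap; ferrosilicon, pig iron, cast iron scrap are not used. The chromium requirement is met with equality.
Optimal quantities: return scrap = 1.2222 kg.
Cost = 0.43·1.2222 = 0.52555.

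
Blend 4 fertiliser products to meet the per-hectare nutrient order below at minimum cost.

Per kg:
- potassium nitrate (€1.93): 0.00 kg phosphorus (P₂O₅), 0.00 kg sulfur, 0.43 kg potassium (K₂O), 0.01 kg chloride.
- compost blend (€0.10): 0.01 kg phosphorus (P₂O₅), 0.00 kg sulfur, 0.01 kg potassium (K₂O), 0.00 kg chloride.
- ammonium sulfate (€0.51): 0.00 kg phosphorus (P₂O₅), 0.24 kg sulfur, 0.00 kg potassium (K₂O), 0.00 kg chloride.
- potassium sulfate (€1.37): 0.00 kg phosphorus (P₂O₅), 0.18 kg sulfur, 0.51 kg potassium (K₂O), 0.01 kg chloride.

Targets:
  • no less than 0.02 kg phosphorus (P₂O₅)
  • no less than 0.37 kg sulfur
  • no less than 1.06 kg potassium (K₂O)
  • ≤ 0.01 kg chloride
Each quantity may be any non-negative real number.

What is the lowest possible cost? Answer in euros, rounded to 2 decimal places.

This is a linear program. Let x1 = kg of potassium nitrate, x2 = kg of compost blend, x3 = kg of ammonium sulfate, x4 = kg of potassium sulfate.
min 1.93x1 + 0.1x2 + 0.51x3 + 1.37x4 s.t.:
  0.01x2 ≥ 0.02   (phosphorus (P₂O₅))
  0.24x3 + 0.18x4 ≥ 0.37   (sulfur)
  0.43x1 + 0.01x2 + 0.51x4 ≥ 1.06   (potassium (K₂O))
  0.01x1 + 0.01x4 ≤ 0.01   (chloride)
  x1, x2, x3, x4 ≥ 0.
The optimal basis is {compost blend, ammonium sulfate, potassium sulfate}; potassium nitrate drops out. Binding constraints: sulfur, potassium (K₂O), chloride.
That vertex is x2 = 55, x3 = 0.7917, x4 = 1.
Hence cost = 0.1·55 + 0.51·0.7917 + 1.37·1 = €7.2738.

€7.27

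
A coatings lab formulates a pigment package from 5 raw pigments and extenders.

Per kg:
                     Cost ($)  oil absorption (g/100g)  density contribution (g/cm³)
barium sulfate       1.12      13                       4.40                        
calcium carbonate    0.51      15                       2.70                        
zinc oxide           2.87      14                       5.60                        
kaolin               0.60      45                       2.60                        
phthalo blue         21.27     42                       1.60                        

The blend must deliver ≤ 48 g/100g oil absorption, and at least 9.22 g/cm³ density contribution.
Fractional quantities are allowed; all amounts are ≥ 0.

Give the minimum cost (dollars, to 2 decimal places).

$1.82

Let x1 = kg of barium sulfate, x2 = kg of calcium carbonate, x3 = kg of zinc oxide, x4 = kg of kaolin, x5 = kg of phthalo blue.
min 1.12x1 + 0.51x2 + 2.87x3 + 0.6x4 + 21.27x5 s.t.:
  13x1 + 15x2 + 14x3 + 45x4 + 42x5 ≤ 48   (oil absorption)
  4.4x1 + 2.7x2 + 5.6x3 + 2.6x4 + 1.6x5 ≥ 9.22   (density contribution)
  x1, x2, x3, x4, x5 ≥ 0.
The cheapest feasible vertex uses only barium sulfate, calcium carbonate; zinc oxide, kaolin, phthalo blue are not used. There the oil absorption and density contribution constraints are tight.
Optimal quantities: barium sulfate = 0.2816 kg, calcium carbonate = 2.956 kg.
Hence cost = 1.12·0.2816 + 0.51·2.956 = $1.8230.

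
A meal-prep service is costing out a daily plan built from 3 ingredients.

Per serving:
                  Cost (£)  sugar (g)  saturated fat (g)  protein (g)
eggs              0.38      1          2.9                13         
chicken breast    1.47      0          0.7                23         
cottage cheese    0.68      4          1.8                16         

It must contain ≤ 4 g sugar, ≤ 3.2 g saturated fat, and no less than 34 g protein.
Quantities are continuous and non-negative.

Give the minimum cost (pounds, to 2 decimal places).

£1.69

Let x1 = servings of eggs, x2 = servings of chicken breast, x3 = servings of cottage cheese.
Minimise 0.38x1 + 1.47x2 + 0.68x3 s.t.:
  1x1 + 4x3 ≤ 4   (sugar)
  2.9x1 + 0.7x2 + 1.8x3 ≤ 3.2   (saturated fat)
  13x1 + 23x2 + 16x3 ≥ 34   (protein)
  x1, x2, x3 ≥ 0.
All 3 inputs are positive at the optimum. There the sugar, saturated fat, protein constraints are tight.
Solving gives x1 = 0.3916, x2 = 0.6294, x3 = 0.9021.
Total cost: 0.38·0.3916 + 1.47·0.6294 + 0.68·0.9021 = 1.6875.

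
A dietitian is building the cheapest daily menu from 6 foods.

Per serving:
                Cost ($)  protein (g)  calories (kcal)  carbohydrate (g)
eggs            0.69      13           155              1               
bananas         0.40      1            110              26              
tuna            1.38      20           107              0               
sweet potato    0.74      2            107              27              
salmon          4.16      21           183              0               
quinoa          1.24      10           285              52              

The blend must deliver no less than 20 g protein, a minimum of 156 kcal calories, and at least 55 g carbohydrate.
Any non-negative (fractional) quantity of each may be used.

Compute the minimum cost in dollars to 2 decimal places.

This is a linear program. Let x1 = servings of eggs, x2 = servings of bananas, x3 = servings of tuna, x4 = servings of sweet potato, x5 = servings of salmon, x6 = servings of quinoa.
Minimise 0.69x1 + 0.4x2 + 1.38x3 + 0.74x4 + 4.16x5 + 1.24x6 with:
  13x1 + 1x2 + 20x3 + 2x4 + 21x5 + 10x6 ≥ 20   (protein)
  155x1 + 110x2 + 107x3 + 107x4 + 183x5 + 285x6 ≥ 156   (calories)
  1x1 + 26x2 + 27x4 + 52x6 ≥ 55   (carbohydrate)
  x1, x2, x3, x4, x5, x6 ≥ 0.
At the optimum only eggs, bananas are positive (tuna, sweet potato, salmon, quinoa = 0). Binding constraints: protein and carbohydrate.
That vertex is x1 = 1.38, x2 = 2.062.
Total cost: 0.69·1.38 + 0.4·2.062 = 1.7770.

$1.78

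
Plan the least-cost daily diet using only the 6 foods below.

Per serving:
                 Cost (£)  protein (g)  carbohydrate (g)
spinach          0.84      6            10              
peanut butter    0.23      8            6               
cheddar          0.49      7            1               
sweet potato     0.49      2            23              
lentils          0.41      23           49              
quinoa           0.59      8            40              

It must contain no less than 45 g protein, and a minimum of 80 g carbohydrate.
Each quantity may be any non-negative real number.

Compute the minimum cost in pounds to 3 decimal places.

£0.802

Let x1 = servings of spinach, x2 = servings of peanut butter, x3 = servings of cheddar, x4 = servings of sweet potato, x5 = servings of lentils, x6 = servings of quinoa.
Minimize 0.84x1 + 0.23x2 + 0.49x3 + 0.49x4 + 0.41x5 + 0.59x6 subject to:
  6x1 + 8x2 + 7x3 + 2x4 + 23x5 + 8x6 ≥ 45   (protein)
  10x1 + 6x2 + 1x3 + 23x4 + 49x5 + 40x6 ≥ 80   (carbohydrate)
  x1, x2, x3, x4, x5, x6 ≥ 0.
The minimum-cost mix takes nothing from spinach, peanut butter, cheddar, sweet potato, quinoa — only lentils. Binding constraint: protein.
Optimal quantities: lentils = 1.957 servings.
Hence cost = 0.41·1.957 = £0.80237.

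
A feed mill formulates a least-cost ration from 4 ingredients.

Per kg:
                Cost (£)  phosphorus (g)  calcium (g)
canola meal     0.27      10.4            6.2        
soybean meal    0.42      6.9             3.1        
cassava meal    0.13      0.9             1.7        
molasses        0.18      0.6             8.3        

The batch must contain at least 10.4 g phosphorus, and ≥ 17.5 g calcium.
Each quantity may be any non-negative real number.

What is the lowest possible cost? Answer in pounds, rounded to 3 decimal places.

Treat it as an LP. Let x1 = kg of canola meal, x2 = kg of soybean meal, x3 = kg of cassava meal, x4 = kg of molasses.
Minimize 0.27x1 + 0.42x2 + 0.13x3 + 0.18x4 s.t.:
  10.4x1 + 6.9x2 + 0.9x3 + 0.6x4 ≥ 10.4   (phosphorus)
  6.2x1 + 3.1x2 + 1.7x3 + 8.3x4 ≥ 17.5   (calcium)
  x1, x2, x3, x4 ≥ 0.
At the optimum only canola meal, molasses are positive (soybean meal, cassava meal = 0). Binding constraints: phosphorus and calcium.
So canola meal = 0.9179 kg, molasses = 1.423 kg.
Objective = 0.27·0.9179 + 0.18·1.423 = 0.50397.

£0.504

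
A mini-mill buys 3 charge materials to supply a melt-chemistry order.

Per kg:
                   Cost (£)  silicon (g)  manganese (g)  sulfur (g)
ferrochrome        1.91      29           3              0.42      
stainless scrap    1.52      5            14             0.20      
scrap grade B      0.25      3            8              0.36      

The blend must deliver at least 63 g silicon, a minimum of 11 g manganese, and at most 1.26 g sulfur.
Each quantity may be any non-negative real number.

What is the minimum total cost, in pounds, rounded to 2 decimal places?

Let x1 = kg of ferrochrome, x2 = kg of stainless scrap, x3 = kg of scrap grade B.
Minimise 1.91x1 + 1.52x2 + 0.25x3 subject to:
  29x1 + 5x2 + 3x3 ≥ 63   (silicon)
  3x1 + 14x2 + 8x3 ≥ 11   (manganese)
  0.42x1 + 0.2x2 + 0.36x3 ≤ 1.26   (sulfur)
  x1, x2, x3 ≥ 0.
The minimum-cost mix takes nothing from stainless scrap — only ferrochrome, scrap grade B. There the silicon and manganese constraints are tight.
Optimal quantities: ferrochrome = 2.112 kg, scrap grade B = 0.583 kg.
Cost = 1.91·2.112 + 0.25·0.583 = 4.1797.

£4.18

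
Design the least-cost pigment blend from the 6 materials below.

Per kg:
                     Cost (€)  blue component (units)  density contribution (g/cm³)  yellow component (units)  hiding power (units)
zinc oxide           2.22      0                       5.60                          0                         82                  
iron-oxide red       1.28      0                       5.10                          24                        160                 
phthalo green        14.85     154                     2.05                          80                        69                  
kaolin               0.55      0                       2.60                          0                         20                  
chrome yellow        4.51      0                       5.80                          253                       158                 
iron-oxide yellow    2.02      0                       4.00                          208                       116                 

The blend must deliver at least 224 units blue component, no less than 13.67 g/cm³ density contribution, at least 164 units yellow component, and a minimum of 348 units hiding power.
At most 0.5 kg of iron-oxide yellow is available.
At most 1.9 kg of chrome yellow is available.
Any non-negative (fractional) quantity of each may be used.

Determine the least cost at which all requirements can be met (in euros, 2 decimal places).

Let x1 = kg of zinc oxide, x2 = kg of iron-oxide red, x3 = kg of phthalo green, x4 = kg of kaolin, x5 = kg of chrome yellow, x6 = kg of iron-oxide yellow.
min 2.22x1 + 1.28x2 + 14.85x3 + 0.55x4 + 4.51x5 + 2.02x6 with:
  154x3 ≥ 224   (blue component)
  5.6x1 + 5.1x2 + 2.05x3 + 2.6x4 + 5.8x5 + 4x6 ≥ 13.67   (density contribution)
  24x2 + 80x3 + 253x5 + 208x6 ≥ 164   (yellow component)
  82x1 + 160x2 + 69x3 + 20x4 + 158x5 + 116x6 ≥ 348   (hiding power)
  x6 ≤ 0.5
  x5 ≤ 1.9
  x1, x2, x3, x4, x5, x6 ≥ 0.
The optimal basis is {iron-oxide red, phthalo green, kaolin, iron-oxide yellow}; zinc oxide, chrome yellow drop out. The blue component, density contribution, yellow component, hiding power requirements are met with equality.
So iron-oxide red = 1.315 kg, phthalo green = 1.455 kg, kaolin = 1.412 kg, iron-oxide yellow = 0.07727 kg.
Total cost: 1.28·1.315 + 14.85·1.455 + 0.55·1.412 + 2.02·0.07727 = 24.2226.

€24.22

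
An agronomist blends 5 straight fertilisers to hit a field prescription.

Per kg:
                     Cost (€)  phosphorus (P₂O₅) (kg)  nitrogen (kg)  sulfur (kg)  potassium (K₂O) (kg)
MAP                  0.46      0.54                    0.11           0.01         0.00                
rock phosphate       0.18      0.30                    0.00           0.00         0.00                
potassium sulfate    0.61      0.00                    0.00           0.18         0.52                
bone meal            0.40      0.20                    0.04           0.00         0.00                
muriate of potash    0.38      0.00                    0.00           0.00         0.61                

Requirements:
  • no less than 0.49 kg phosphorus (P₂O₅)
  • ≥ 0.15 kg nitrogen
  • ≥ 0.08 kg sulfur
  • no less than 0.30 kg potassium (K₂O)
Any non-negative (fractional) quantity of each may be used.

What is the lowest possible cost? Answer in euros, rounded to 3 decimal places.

€0.920

Let x1 = kg of MAP, x2 = kg of rock phosphate, x3 = kg of potassium sulfate, x4 = kg of bone meal, x5 = kg of muriate of potash.
min 0.46x1 + 0.18x2 + 0.61x3 + 0.4x4 + 0.38x5 subject to:
  0.54x1 + 0.3x2 + 0.2x4 ≥ 0.49   (phosphorus (P₂O₅))
  0.11x1 + 0.04x4 ≥ 0.15   (nitrogen)
  0.01x1 + 0.18x3 ≥ 0.08   (sulfur)
  0.52x3 + 0.61x5 ≥ 0.3   (potassium (K₂O))
  x1, x2, x3, x4, x5 ≥ 0.
The optimal basis is {MAP, potassium sulfate, muriate of potash}; rock phosphate, bone meal drop out. Binding constraints: nitrogen, sulfur, potassium (K₂O).
Optimal quantities: MAP = 1.364 kg, potassium sulfate = 0.3687 kg, muriate of potash = 0.1775 kg.
Total cost: 0.46·1.364 + 0.61·0.3687 + 0.38·0.1775 = 0.91980.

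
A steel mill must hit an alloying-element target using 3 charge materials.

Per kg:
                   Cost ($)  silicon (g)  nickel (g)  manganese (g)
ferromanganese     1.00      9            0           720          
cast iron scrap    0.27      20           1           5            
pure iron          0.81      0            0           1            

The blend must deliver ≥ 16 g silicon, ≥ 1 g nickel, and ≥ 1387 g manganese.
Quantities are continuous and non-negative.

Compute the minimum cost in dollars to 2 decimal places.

Let x1 = kg of ferromanganese, x2 = kg of cast iron scrap, x3 = kg of pure iron.
min 1x1 + 0.27x2 + 0.81x3 with:
  9x1 + 20x2 ≥ 16   (silicon)
  1x2 ≥ 1   (nickel)
  720x1 + 5x2 + 1x3 ≥ 1387   (manganese)
  x1, x2, x3 ≥ 0.
The minimum-cost mix takes nothing from pure iron — only ferromanganese, cast iron scrap. There the nickel and manganese constraints are tight.
So ferromanganese = 1.919 kg, cast iron scrap = 1 kg.
Objective = 1·1.919 + 0.27·1 = 2.1890.

$2.19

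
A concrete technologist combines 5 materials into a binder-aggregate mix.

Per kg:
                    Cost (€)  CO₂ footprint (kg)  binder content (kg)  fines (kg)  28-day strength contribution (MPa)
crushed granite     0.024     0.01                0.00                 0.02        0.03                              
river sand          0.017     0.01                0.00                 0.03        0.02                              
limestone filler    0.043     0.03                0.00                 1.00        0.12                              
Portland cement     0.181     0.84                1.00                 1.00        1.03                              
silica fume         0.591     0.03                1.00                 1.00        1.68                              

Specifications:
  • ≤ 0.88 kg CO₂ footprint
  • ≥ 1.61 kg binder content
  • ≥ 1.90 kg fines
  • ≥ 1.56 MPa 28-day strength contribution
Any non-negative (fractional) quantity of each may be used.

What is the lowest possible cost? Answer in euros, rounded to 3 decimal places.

This is a linear program. Let x1 = kg of crushed granite, x2 = kg of river sand, x3 = kg of limestone filler, x4 = kg of Portland cement, x5 = kg of silica fume.
Minimise 0.024x1 + 0.017x2 + 0.043x3 + 0.181x4 + 0.591x5 subject to:
  0.01x1 + 0.01x2 + 0.03x3 + 0.84x4 + 0.03x5 ≤ 0.88   (CO₂ footprint)
  1x4 + 1x5 ≥ 1.61   (binder content)
  0.02x1 + 0.03x2 + 1x3 + 1x4 + 1x5 ≥ 1.9   (fines)
  0.03x1 + 0.02x2 + 0.12x3 + 1.03x4 + 1.68x5 ≥ 1.56   (28-day strength contribution)
  x1, x2, x3, x4, x5 ≥ 0.
At the optimum only limestone filler, Portland cement, silica fume are positive (crushed granite, river sand = 0). The CO₂ footprint, binder content, fines requirements are met with equality.
So limestone filler = 0.29 kg, Portland cement = 1.016 kg, silica fume = 0.594 kg.
Hence cost = 0.043·0.29 + 0.181·1.016 + 0.591·0.594 = €0.54742.

€0.547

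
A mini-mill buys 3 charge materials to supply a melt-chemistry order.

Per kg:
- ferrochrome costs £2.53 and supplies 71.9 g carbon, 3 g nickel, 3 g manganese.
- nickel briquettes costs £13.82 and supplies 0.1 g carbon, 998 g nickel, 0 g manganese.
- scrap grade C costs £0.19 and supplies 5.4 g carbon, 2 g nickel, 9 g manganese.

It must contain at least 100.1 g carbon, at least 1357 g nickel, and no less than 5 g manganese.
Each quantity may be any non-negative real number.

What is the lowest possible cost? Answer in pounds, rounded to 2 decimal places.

Let x1 = kg of ferrochrome, x2 = kg of nickel briquettes, x3 = kg of scrap grade C.
min 2.53x1 + 13.82x2 + 0.19x3 s.t.:
  71.9x1 + 0.1x2 + 5.4x3 ≥ 100.1   (carbon)
  3x1 + 998x2 + 2x3 ≥ 1357   (nickel)
  3x1 + 9x3 ≥ 5   (manganese)
  x1, x2, x3 ≥ 0.
The optimal basis is {nickel briquettes, scrap grade C}; ferrochrome drops out. The carbon and nickel requirements are met with equality.
That vertex is x2 = 1.323, x3 = 18.51.
Cost = 13.82·1.323 + 0.19·18.51 = 21.8008.

£21.80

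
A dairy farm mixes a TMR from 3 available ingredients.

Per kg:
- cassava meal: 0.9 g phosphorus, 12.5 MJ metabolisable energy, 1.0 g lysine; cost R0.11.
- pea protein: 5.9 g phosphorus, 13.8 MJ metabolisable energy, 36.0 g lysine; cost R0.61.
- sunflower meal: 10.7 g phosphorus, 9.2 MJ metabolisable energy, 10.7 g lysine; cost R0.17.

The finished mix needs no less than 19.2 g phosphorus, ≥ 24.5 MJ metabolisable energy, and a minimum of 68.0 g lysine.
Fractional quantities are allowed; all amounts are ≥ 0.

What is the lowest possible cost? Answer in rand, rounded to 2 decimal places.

R1.08

Let x1 = kg of cassava meal, x2 = kg of pea protein, x3 = kg of sunflower meal.
Minimise 0.11x1 + 0.61x2 + 0.17x3 subject to:
  0.9x1 + 5.9x2 + 10.7x3 ≥ 19.2   (phosphorus)
  12.5x1 + 13.8x2 + 9.2x3 ≥ 24.5   (metabolisable energy)
  1x1 + 36x2 + 10.7x3 ≥ 68   (lysine)
  x1, x2, x3 ≥ 0.
The optimal basis is {sunflower meal}; cassava meal, pea protein drop out. Binding constraint: lysine.
Optimal quantities: sunflower meal = 6.355 kg.
Objective = 0.17·6.355 = 1.0804.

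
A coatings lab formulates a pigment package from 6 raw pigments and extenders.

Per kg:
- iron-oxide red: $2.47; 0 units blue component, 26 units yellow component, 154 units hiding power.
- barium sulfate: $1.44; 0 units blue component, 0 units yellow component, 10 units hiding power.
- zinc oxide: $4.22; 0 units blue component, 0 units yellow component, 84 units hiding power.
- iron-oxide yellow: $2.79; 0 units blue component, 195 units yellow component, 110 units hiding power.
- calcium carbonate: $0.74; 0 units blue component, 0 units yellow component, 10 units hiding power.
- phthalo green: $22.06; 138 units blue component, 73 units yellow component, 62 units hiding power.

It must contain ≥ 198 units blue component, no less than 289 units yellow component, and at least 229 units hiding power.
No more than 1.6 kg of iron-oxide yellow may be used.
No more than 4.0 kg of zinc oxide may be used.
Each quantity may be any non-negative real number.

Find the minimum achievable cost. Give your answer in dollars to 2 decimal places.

$34.83

Let x1 = kg of iron-oxide red, x2 = kg of barium sulfate, x3 = kg of zinc oxide, x4 = kg of iron-oxide yellow, x5 = kg of calcium carbonate, x6 = kg of phthalo green.
Minimize 2.47x1 + 1.44x2 + 4.22x3 + 2.79x4 + 0.74x5 + 22.06x6 subject to:
  138x6 ≥ 198   (blue component)
  26x1 + 195x4 + 73x6 ≥ 289   (yellow component)
  154x1 + 10x2 + 84x3 + 110x4 + 10x5 + 62x6 ≥ 229   (hiding power)
  x4 ≤ 1.6
  x3 ≤ 4
  x1, x2, x3, x4, x5, x6 ≥ 0.
The cheapest feasible vertex uses only iron-oxide red, iron-oxide yellow, phthalo green; barium sulfate, zinc oxide, calcium carbonate are not used. The blue component, yellow component, hiding power requirements are met with equality.
That vertex is x1 = 0.2591, x4 = 0.91038, x6 = 1.4348.
Cost = 2.47·0.2591 + 2.79·0.91038 + 22.06·1.4348 = 34.8316.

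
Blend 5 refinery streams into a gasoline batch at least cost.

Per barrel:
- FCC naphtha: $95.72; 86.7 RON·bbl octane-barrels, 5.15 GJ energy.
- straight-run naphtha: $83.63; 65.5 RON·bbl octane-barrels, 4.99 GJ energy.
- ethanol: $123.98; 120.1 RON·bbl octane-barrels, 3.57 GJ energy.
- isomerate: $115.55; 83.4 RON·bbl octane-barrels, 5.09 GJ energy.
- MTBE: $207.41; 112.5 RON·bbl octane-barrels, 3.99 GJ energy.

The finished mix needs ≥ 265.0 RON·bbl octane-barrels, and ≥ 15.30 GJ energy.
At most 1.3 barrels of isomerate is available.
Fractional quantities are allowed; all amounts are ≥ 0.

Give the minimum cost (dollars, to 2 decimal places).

Let x1 = barrels of FCC naphtha, x2 = barrels of straight-run naphtha, x3 = barrels of ethanol, x4 = barrels of isomerate, x5 = barrels of MTBE.
Minimize 95.72x1 + 83.63x2 + 123.98x3 + 115.55x4 + 207.41x5 s.t.:
  86.7x1 + 65.5x2 + 120.1x3 + 83.4x4 + 112.5x5 ≥ 265   (octane-barrels)
  5.15x1 + 4.99x2 + 3.57x3 + 5.09x4 + 3.99x5 ≥ 15.3   (energy)
  x4 ≤ 1.3
  x1, x2, x3, x4, x5 ≥ 0.
At the optimum only FCC naphtha, ethanol are positive (straight-run naphtha, isomerate, MTBE = 0). There the octane-barrels and energy constraints are tight.
Solving gives x1 = 2.885, x3 = 0.1238.
Cost = 95.72·2.885 + 123.98·0.1238 = 291.5009.

$291.50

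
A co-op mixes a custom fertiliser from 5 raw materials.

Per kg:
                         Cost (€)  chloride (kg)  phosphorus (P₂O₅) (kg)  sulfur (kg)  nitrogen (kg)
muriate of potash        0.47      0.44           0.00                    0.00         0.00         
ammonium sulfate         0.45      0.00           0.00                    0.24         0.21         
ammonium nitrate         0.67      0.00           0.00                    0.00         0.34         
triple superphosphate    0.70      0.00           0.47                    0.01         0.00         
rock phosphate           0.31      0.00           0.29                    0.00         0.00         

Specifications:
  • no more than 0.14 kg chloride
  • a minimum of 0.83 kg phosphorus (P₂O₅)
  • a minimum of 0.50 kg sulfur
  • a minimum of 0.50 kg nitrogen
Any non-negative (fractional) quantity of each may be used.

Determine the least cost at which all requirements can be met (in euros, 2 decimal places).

€1.95

Let x1 = kg of muriate of potash, x2 = kg of ammonium sulfate, x3 = kg of ammonium nitrate, x4 = kg of triple superphosphate, x5 = kg of rock phosphate.
Minimize 0.47x1 + 0.45x2 + 0.67x3 + 0.7x4 + 0.31x5 subject to:
  0.44x1 ≤ 0.14   (chloride)
  0.47x4 + 0.29x5 ≥ 0.83   (phosphorus (P₂O₅))
  0.24x2 + 0.01x4 ≥ 0.5   (sulfur)
  0.21x2 + 0.34x3 ≥ 0.5   (nitrogen)
  x1, x2, x3, x4, x5 ≥ 0.
The optimal basis is {ammonium sulfate, ammonium nitrate, rock phosphate}; muriate of potash, triple superphosphate drop out. Binding constraints: phosphorus (P₂O₅), sulfur, nitrogen.
Optimal quantities: ammonium sulfate = 2.083 kg, ammonium nitrate = 0.1838 kg, rock phosphate = 2.862 kg.
Cost = 0.45·2.083 + 0.67·0.1838 + 0.31·2.862 = 1.9477.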